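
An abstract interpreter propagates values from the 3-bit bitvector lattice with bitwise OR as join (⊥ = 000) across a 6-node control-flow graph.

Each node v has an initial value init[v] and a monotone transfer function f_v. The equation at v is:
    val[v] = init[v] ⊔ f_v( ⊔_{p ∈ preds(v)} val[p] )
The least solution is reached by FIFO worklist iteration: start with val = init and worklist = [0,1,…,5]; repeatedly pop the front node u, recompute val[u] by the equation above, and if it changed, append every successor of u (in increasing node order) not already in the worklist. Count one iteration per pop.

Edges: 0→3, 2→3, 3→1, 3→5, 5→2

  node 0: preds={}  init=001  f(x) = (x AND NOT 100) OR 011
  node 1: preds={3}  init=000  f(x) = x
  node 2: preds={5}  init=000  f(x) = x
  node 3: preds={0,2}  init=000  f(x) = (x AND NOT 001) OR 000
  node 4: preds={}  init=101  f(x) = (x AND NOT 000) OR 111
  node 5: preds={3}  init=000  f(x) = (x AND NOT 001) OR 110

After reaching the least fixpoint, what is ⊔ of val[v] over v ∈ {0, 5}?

111

Iteration log — 11 steps:
  step 1. node 0  ⊔preds=000  new=011  old=001  +wl: 
  step 2. node 1  ⊔preds=000  new=000  stable
  step 3. node 2  ⊔preds=000  new=000  stable
  step 4. node 3  ⊔preds=011  new=010  old=000  +wl: 1
  step 5. node 4  ⊔preds=000  new=111  old=101  +wl: 
  step 6. node 5  ⊔preds=010  new=110  old=000  +wl: 2
  step 7. node 1  ⊔preds=010  new=010  old=000  +wl: 
  step 8. node 2  ⊔preds=110  new=110  old=000  +wl: 3
  step 9. node 3  ⊔preds=111  new=110  old=010  +wl: 1,5
  step 10. node 1  ⊔preds=110  new=110  old=010  +wl: 
  step 11. node 5  ⊔preds=110  new=110  stable

Least fixpoint reached:
  node 0: 011
  node 1: 110
  node 2: 110
  node 3: 110
  node 4: 111
  node 5: 110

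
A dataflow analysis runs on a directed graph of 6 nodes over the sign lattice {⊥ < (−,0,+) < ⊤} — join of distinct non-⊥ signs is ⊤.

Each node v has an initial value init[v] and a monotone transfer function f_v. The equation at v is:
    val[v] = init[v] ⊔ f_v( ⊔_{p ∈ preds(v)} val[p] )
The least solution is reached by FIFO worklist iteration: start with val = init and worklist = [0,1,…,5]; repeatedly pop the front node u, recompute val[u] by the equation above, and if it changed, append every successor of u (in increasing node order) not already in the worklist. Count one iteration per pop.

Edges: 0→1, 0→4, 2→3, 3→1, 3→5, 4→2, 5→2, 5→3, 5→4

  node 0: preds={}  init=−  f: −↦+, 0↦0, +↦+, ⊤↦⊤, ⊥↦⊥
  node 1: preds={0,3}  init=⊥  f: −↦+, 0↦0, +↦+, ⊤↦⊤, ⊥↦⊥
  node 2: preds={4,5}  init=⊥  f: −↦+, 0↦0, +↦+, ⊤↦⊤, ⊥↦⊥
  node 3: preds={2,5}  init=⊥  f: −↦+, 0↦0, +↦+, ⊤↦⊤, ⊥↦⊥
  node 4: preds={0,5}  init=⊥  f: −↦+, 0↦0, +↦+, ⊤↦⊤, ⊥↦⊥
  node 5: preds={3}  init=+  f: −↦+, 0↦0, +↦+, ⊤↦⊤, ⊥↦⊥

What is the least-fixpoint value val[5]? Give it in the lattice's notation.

Trace (14 dequeues):
  [1] u=0 | in ⊥ | out − | ==
  [2] u=1 | in − | out + | prev ⊥ | push {}
  [3] u=2 | in + | out + | prev ⊥ | push {}
  [4] u=3 | in + | out + | prev ⊥ | push {1}
  [5] u=4 | in ⊤ | out ⊤ | prev ⊥ | push {2}
  [6] u=5 | in + | out + | ==
  [7] u=1 | in ⊤ | out ⊤ | prev + | push {}
  [8] u=2 | in ⊤ | out ⊤ | prev + | push {3}
  [9] u=3 | in ⊤ | out ⊤ | prev + | push {1,5}
  [10] u=1 | in ⊤ | out ⊤ | ==
  [11] u=5 | in ⊤ | out ⊤ | prev + | push {2,3,4}
  [12] u=2 | in ⊤ | out ⊤ | ==
  [13] u=3 | in ⊤ | out ⊤ | ==
  [14] u=4 | in ⊤ | out ⊤ | ==

Converged values:
  [0] −
  [1] ⊤
  [2] ⊤
  [3] ⊤
  [4] ⊤
  [5] ⊤

⊤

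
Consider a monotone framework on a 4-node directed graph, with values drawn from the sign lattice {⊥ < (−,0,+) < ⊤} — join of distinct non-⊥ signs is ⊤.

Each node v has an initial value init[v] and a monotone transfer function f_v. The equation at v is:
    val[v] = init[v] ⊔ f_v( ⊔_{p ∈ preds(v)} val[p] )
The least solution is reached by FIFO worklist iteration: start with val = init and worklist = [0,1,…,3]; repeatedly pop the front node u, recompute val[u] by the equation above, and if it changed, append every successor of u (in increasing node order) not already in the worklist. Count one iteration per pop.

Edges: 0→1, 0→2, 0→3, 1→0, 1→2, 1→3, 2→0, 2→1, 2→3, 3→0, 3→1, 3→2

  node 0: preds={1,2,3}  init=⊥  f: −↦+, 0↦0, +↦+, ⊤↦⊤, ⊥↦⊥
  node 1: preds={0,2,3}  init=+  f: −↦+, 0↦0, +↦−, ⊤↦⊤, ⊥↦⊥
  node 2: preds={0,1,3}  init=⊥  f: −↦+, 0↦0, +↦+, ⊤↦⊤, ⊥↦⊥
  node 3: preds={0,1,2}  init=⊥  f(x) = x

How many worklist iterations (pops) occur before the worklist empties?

Worklist (8 pops):
  #1 pop 0: in=+ → + (was ⊥); enqueue []
  #2 pop 1: in=+ → ⊤ (was +); enqueue [0]
  #3 pop 2: in=⊤ → ⊤ (was ⊥); enqueue [1]
  #4 pop 3: in=⊤ → ⊤ (was ⊥); enqueue [2]
  #5 pop 0: in=⊤ → ⊤ (was +); enqueue [3]
  #6 pop 1: in=⊤ → ⊤ (no change)
  #7 pop 2: in=⊤ → ⊤ (no change)
  #8 pop 3: in=⊤ → ⊤ (no change)

Fixpoint:
  val[0] = ⊤
  val[1] = ⊤
  val[2] = ⊤
  val[3] = ⊤

8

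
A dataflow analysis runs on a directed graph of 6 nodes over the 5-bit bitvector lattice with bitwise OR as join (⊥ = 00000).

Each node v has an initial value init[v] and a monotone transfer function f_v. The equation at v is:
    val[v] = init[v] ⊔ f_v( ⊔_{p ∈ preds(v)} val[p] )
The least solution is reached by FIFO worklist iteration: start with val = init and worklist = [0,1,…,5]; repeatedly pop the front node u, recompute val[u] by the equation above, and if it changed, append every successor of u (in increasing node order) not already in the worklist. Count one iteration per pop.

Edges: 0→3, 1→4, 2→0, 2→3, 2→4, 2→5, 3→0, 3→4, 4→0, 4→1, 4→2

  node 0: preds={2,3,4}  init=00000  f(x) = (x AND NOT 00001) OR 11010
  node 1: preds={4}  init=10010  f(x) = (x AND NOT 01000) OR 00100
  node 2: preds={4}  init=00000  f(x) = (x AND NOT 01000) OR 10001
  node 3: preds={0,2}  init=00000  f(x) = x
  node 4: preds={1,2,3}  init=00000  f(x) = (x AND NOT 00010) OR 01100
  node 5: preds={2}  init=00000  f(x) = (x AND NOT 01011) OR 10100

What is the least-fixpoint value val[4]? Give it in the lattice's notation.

11101

Worklist (13 pops):
  #1 pop 0: in=00000 → 11010 (was 00000); enqueue []
  #2 pop 1: in=00000 → 10110 (was 10010); enqueue []
  #3 pop 2: in=00000 → 10001 (was 00000); enqueue [0]
  #4 pop 3: in=11011 → 11011 (was 00000); enqueue []
  #5 pop 4: in=11111 → 11101 (was 00000); enqueue [1,2]
  #6 pop 5: in=10001 → 10100 (was 00000); enqueue []
  #7 pop 0: in=11111 → 11110 (was 11010); enqueue [3]
  #8 pop 1: in=11101 → 10111 (was 10110); enqueue [4]
  #9 pop 2: in=11101 → 10101 (was 10001); enqueue [0,5]
  #10 pop 3: in=11111 → 11111 (was 11011); enqueue []
  #11 pop 4: in=11111 → 11101 (no change)
  #12 pop 0: in=11111 → 11110 (no change)
  #13 pop 5: in=10101 → 10100 (no change)

Fixpoint:
  val[0] = 11110
  val[1] = 10111
  val[2] = 10101
  val[3] = 11111
  val[4] = 11101
  val[5] = 10100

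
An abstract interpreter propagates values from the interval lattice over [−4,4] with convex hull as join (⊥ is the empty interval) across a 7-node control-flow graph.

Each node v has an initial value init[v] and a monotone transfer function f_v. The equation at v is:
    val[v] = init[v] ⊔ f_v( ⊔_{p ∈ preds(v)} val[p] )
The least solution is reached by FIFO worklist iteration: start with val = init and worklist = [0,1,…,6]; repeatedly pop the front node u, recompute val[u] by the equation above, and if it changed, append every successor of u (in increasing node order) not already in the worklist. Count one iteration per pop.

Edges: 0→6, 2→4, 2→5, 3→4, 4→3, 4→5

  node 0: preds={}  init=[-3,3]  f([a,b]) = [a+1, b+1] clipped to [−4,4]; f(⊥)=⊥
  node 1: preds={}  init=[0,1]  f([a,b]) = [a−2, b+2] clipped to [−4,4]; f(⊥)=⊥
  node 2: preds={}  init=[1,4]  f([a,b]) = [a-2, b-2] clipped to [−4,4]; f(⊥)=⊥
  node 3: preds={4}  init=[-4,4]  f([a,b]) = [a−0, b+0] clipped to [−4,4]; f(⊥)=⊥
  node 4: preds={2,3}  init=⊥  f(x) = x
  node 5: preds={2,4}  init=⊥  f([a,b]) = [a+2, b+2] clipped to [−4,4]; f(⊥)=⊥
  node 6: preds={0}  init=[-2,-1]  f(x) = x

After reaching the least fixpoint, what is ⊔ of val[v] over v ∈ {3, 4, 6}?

Worklist (8 pops):
  #1 pop 0: in=⊥ → [-3,3] (no change)
  #2 pop 1: in=⊥ → [0,1] (no change)
  #3 pop 2: in=⊥ → [1,4] (no change)
  #4 pop 3: in=⊥ → [-4,4] (no change)
  #5 pop 4: in=[-4,4] → [-4,4] (was ⊥); enqueue [3]
  #6 pop 5: in=[-4,4] → [-2,4] (was ⊥); enqueue []
  #7 pop 6: in=[-3,3] → [-3,3] (was [-2,-1]); enqueue []
  #8 pop 3: in=[-4,4] → [-4,4] (no change)

Fixpoint:
  val[0] = [-3,3]
  val[1] = [0,1]
  val[2] = [1,4]
  val[3] = [-4,4]
  val[4] = [-4,4]
  val[5] = [-2,4]
  val[6] = [-3,3]

[-4,4]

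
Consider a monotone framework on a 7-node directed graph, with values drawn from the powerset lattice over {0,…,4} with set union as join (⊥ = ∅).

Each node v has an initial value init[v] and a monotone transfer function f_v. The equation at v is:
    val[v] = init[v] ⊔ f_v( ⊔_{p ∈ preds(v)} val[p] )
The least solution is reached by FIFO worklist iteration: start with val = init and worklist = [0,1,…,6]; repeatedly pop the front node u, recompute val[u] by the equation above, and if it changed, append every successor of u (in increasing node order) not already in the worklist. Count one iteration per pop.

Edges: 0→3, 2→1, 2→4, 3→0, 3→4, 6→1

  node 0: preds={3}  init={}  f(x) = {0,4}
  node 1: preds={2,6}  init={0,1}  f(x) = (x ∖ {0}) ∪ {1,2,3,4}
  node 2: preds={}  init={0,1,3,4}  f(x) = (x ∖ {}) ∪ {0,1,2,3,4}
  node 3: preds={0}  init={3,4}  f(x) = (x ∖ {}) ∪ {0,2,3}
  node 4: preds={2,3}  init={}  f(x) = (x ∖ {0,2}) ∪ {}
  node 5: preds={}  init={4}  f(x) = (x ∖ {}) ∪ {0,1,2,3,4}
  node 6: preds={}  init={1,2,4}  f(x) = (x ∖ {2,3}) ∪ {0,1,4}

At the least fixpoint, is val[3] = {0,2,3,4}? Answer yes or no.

yes

Worklist (9 pops):
  #1 pop 0: in={3,4} → {0,4} (was {}); enqueue []
  #2 pop 1: in={0,1,2,3,4} → {0,1,2,3,4} (was {0,1}); enqueue []
  #3 pop 2: in={} → {0,1,2,3,4} (was {0,1,3,4}); enqueue [1]
  #4 pop 3: in={0,4} → {0,2,3,4} (was {3,4}); enqueue [0]
  #5 pop 4: in={0,1,2,3,4} → {1,3,4} (was {}); enqueue []
  #6 pop 5: in={} → {0,1,2,3,4} (was {4}); enqueue []
  #7 pop 6: in={} → {0,1,2,4} (was {1,2,4}); enqueue []
  #8 pop 1: in={0,1,2,3,4} → {0,1,2,3,4} (no change)
  #9 pop 0: in={0,2,3,4} → {0,4} (no change)

Fixpoint:
  val[0] = {0,4}
  val[1] = {0,1,2,3,4}
  val[2] = {0,1,2,3,4}
  val[3] = {0,2,3,4}
  val[4] = {1,3,4}
  val[5] = {0,1,2,3,4}
  val[6] = {0,1,2,4}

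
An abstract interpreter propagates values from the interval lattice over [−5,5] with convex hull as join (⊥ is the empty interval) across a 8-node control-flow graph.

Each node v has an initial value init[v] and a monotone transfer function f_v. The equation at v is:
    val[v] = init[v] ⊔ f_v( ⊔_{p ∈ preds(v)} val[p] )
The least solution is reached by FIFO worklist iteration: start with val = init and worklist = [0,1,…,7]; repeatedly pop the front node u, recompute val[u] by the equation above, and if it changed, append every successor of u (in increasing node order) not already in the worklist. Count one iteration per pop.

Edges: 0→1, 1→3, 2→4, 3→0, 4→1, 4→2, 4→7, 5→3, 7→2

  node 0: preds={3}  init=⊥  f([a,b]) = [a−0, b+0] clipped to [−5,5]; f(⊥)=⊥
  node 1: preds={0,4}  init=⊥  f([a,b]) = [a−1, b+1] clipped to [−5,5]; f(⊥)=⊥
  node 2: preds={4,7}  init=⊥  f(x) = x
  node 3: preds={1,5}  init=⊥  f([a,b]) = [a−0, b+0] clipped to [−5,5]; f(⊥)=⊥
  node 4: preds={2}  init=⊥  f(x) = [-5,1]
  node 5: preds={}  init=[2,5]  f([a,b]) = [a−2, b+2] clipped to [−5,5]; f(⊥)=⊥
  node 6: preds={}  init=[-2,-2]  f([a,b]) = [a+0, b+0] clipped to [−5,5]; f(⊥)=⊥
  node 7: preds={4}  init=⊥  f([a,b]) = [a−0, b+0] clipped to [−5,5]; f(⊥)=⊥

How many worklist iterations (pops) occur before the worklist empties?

Iteration log — 15 steps:
  step 1. node 0  ⊔preds=⊥  new=⊥  stable
  step 2. node 1  ⊔preds=⊥  new=⊥  stable
  step 3. node 2  ⊔preds=⊥  new=⊥  stable
  step 4. node 3  ⊔preds=[2,5]  new=[2,5]  old=⊥  +wl: 0
  step 5. node 4  ⊔preds=⊥  new=[-5,1]  old=⊥  +wl: 1,2
  step 6. node 5  ⊔preds=⊥  new=[2,5]  stable
  step 7. node 6  ⊔preds=⊥  new=[-2,-2]  stable
  step 8. node 7  ⊔preds=[-5,1]  new=[-5,1]  old=⊥  +wl: 
  step 9. node 0  ⊔preds=[2,5]  new=[2,5]  old=⊥  +wl: 
  step 10. node 1  ⊔preds=[-5,5]  new=[-5,5]  old=⊥  +wl: 3
  step 11. node 2  ⊔preds=[-5,1]  new=[-5,1]  old=⊥  +wl: 4
  step 12. node 3  ⊔preds=[-5,5]  new=[-5,5]  old=[2,5]  +wl: 0
  step 13. node 4  ⊔preds=[-5,1]  new=[-5,1]  stable
  step 14. node 0  ⊔preds=[-5,5]  new=[-5,5]  old=[2,5]  +wl: 1
  step 15. node 1  ⊔preds=[-5,5]  new=[-5,5]  stable

Least fixpoint reached:
  node 0: [-5,5]
  node 1: [-5,5]
  node 2: [-5,1]
  node 3: [-5,5]
  node 4: [-5,1]
  node 5: [2,5]
  node 6: [-2,-2]
  node 7: [-5,1]

15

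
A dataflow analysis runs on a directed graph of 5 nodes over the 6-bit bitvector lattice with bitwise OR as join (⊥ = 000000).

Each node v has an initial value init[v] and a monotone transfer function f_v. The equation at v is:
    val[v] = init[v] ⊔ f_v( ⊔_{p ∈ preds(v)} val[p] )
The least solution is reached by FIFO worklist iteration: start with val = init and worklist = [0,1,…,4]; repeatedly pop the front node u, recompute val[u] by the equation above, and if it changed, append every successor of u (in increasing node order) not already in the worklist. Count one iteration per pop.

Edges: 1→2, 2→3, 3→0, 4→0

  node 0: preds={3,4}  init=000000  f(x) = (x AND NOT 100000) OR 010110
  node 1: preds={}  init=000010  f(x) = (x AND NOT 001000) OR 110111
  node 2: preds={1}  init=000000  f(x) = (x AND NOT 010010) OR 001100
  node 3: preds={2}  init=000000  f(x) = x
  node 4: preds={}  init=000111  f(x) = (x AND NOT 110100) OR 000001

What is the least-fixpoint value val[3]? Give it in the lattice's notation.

101101

Worklist (6 pops):
  #1 pop 0: in=000111 → 010111 (was 000000); enqueue []
  #2 pop 1: in=000000 → 110111 (was 000010); enqueue []
  #3 pop 2: in=110111 → 101101 (was 000000); enqueue []
  #4 pop 3: in=101101 → 101101 (was 000000); enqueue [0]
  #5 pop 4: in=000000 → 000111 (no change)
  #6 pop 0: in=101111 → 011111 (was 010111); enqueue []

Fixpoint:
  val[0] = 011111
  val[1] = 110111
  val[2] = 101101
  val[3] = 101101
  val[4] = 000111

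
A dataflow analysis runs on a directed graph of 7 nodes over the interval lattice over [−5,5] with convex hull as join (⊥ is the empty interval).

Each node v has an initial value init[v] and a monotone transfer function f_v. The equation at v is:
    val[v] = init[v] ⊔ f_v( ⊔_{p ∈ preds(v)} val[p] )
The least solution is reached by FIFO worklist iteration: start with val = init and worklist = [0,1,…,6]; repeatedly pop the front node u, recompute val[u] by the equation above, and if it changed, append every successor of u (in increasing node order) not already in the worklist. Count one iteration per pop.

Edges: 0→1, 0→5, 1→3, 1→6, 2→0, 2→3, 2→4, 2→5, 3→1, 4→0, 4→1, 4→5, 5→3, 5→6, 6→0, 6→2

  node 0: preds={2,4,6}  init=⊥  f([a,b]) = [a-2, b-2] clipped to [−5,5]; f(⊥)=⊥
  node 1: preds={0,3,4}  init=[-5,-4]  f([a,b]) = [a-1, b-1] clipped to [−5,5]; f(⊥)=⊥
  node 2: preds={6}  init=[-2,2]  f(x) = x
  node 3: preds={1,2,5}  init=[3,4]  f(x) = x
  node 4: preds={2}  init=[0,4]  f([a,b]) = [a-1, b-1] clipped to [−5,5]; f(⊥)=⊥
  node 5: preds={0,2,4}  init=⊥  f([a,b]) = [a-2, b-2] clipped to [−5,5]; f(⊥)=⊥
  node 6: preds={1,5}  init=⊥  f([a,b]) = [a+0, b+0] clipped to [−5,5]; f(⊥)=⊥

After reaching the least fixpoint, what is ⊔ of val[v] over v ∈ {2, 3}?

[-5,4]

Iteration log — 19 steps:
  step 1. node 0  ⊔preds=[-2,4]  new=[-4,2]  old=⊥  +wl: 
  step 2. node 1  ⊔preds=[-4,4]  new=[-5,3]  old=[-5,-4]  +wl: 
  step 3. node 2  ⊔preds=⊥  new=[-2,2]  stable
  step 4. node 3  ⊔preds=[-5,3]  new=[-5,4]  old=[3,4]  +wl: 1
  step 5. node 4  ⊔preds=[-2,2]  new=[-3,4]  old=[0,4]  +wl: 0
  step 6. node 5  ⊔preds=[-4,4]  new=[-5,2]  old=⊥  +wl: 3
  step 7. node 6  ⊔preds=[-5,3]  new=[-5,3]  old=⊥  +wl: 2
  step 8. node 1  ⊔preds=[-5,4]  new=[-5,3]  stable
  step 9. node 0  ⊔preds=[-5,4]  new=[-5,2]  old=[-4,2]  +wl: 1,5
  step 10. node 3  ⊔preds=[-5,3]  new=[-5,4]  stable
  step 11. node 2  ⊔preds=[-5,3]  new=[-5,3]  old=[-2,2]  +wl: 0,3,4
  step 12. node 1  ⊔preds=[-5,4]  new=[-5,3]  stable
  step 13. node 5  ⊔preds=[-5,4]  new=[-5,2]  stable
  step 14. node 0  ⊔preds=[-5,4]  new=[-5,2]  stable
  step 15. node 3  ⊔preds=[-5,3]  new=[-5,4]  stable
  step 16. node 4  ⊔preds=[-5,3]  new=[-5,4]  old=[-3,4]  +wl: 0,1,5
  step 17. node 0  ⊔preds=[-5,4]  new=[-5,2]  stable
  step 18. node 1  ⊔preds=[-5,4]  new=[-5,3]  stable
  step 19. node 5  ⊔preds=[-5,4]  new=[-5,2]  stable

Least fixpoint reached:
  node 0: [-5,2]
  node 1: [-5,3]
  node 2: [-5,3]
  node 3: [-5,4]
  node 4: [-5,4]
  node 5: [-5,2]
  node 6: [-5,3]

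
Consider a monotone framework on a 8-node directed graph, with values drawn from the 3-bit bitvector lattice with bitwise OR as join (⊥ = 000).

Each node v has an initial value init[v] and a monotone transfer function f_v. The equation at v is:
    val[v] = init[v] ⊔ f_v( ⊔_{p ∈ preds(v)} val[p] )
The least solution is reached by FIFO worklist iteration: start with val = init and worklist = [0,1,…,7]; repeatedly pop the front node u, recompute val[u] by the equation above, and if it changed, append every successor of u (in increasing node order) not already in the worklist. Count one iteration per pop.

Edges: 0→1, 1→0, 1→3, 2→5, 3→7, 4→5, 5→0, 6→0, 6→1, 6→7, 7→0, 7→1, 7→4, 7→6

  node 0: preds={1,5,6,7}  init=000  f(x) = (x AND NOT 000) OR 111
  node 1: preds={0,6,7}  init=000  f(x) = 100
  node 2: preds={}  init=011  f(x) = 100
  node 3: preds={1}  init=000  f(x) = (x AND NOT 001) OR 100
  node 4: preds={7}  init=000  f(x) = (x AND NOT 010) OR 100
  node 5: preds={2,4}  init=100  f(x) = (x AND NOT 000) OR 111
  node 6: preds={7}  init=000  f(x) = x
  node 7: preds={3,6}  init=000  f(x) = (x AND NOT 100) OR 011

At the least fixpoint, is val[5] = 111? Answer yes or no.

yes

Worklist (16 pops):
  #1 pop 0: in=100 → 111 (was 000); enqueue []
  #2 pop 1: in=111 → 100 (was 000); enqueue [0]
  #3 pop 2: in=000 → 111 (was 011); enqueue []
  #4 pop 3: in=100 → 100 (was 000); enqueue []
  #5 pop 4: in=000 → 100 (was 000); enqueue []
  #6 pop 5: in=111 → 111 (was 100); enqueue []
  #7 pop 6: in=000 → 000 (no change)
  #8 pop 7: in=100 → 011 (was 000); enqueue [1,4,6]
  #9 pop 0: in=111 → 111 (no change)
  #10 pop 1: in=111 → 100 (no change)
  #11 pop 4: in=011 → 101 (was 100); enqueue [5]
  #12 pop 6: in=011 → 011 (was 000); enqueue [0,1,7]
  #13 pop 5: in=111 → 111 (no change)
  #14 pop 0: in=111 → 111 (no change)
  #15 pop 1: in=111 → 100 (no change)
  #16 pop 7: in=111 → 011 (no change)

Fixpoint:
  val[0] = 111
  val[1] = 100
  val[2] = 111
  val[3] = 100
  val[4] = 101
  val[5] = 111
  val[6] = 011
  val[7] = 011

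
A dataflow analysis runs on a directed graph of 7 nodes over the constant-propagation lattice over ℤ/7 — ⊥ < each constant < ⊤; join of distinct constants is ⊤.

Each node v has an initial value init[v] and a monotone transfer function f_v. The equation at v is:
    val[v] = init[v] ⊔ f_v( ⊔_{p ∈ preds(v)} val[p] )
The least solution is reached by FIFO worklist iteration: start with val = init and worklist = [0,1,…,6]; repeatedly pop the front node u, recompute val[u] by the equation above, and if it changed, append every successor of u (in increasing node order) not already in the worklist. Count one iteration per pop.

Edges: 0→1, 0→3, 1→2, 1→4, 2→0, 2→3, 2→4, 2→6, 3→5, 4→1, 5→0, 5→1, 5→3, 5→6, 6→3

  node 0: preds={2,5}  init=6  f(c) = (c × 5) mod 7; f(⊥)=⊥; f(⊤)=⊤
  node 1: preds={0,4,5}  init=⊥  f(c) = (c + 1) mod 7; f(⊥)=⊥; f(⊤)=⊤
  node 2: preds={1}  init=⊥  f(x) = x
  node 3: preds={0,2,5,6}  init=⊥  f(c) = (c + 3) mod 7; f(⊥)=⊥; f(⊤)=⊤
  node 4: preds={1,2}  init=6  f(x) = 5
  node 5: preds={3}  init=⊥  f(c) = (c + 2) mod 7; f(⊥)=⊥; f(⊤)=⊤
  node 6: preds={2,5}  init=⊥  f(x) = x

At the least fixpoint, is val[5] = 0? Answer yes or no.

no

Iteration log — 15 steps:
  step 1. node 0  ⊔preds=⊥  new=6  stable
  step 2. node 1  ⊔preds=6  new=0  old=⊥  +wl: 
  step 3. node 2  ⊔preds=0  new=0  old=⊥  +wl: 0
  step 4. node 3  ⊔preds=⊤  new=⊤  old=⊥  +wl: 
  step 5. node 4  ⊔preds=0  new=⊤  old=6  +wl: 1
  step 6. node 5  ⊔preds=⊤  new=⊤  old=⊥  +wl: 3
  step 7. node 6  ⊔preds=⊤  new=⊤  old=⊥  +wl: 
  step 8. node 0  ⊔preds=⊤  new=⊤  old=6  +wl: 
  step 9. node 1  ⊔preds=⊤  new=⊤  old=0  +wl: 2,4
  step 10. node 3  ⊔preds=⊤  new=⊤  stable
  step 11. node 2  ⊔preds=⊤  new=⊤  old=0  +wl: 0,3,6
  step 12. node 4  ⊔preds=⊤  new=⊤  stable
  step 13. node 0  ⊔preds=⊤  new=⊤  stable
  step 14. node 3  ⊔preds=⊤  new=⊤  stable
  step 15. node 6  ⊔preds=⊤  new=⊤  stable

Least fixpoint reached:
  node 0: ⊤
  node 1: ⊤
  node 2: ⊤
  node 3: ⊤
  node 4: ⊤
  node 5: ⊤
  node 6: ⊤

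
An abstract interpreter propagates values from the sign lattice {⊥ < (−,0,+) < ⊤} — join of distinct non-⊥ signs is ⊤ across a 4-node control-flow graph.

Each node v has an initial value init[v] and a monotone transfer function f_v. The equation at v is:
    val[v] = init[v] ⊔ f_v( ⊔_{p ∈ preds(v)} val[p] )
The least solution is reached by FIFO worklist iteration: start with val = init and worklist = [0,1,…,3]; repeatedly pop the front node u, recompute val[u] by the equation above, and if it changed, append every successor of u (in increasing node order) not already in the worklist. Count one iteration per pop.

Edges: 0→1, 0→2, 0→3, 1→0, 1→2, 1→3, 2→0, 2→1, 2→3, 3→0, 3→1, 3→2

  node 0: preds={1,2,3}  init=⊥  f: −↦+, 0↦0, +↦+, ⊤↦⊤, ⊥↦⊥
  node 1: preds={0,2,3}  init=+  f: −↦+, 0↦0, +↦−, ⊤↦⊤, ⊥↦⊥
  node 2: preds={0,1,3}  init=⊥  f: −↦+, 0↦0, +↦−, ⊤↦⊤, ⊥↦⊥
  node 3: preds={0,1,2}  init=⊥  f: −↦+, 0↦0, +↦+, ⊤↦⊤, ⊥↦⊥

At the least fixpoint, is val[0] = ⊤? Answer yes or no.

yes

Worklist (8 pops):
  #1 pop 0: in=+ → + (was ⊥); enqueue []
  #2 pop 1: in=+ → ⊤ (was +); enqueue [0]
  #3 pop 2: in=⊤ → ⊤ (was ⊥); enqueue [1]
  #4 pop 3: in=⊤ → ⊤ (was ⊥); enqueue [2]
  #5 pop 0: in=⊤ → ⊤ (was +); enqueue [3]
  #6 pop 1: in=⊤ → ⊤ (no change)
  #7 pop 2: in=⊤ → ⊤ (no change)
  #8 pop 3: in=⊤ → ⊤ (no change)

Fixpoint:
  val[0] = ⊤
  val[1] = ⊤
  val[2] = ⊤
  val[3] = ⊤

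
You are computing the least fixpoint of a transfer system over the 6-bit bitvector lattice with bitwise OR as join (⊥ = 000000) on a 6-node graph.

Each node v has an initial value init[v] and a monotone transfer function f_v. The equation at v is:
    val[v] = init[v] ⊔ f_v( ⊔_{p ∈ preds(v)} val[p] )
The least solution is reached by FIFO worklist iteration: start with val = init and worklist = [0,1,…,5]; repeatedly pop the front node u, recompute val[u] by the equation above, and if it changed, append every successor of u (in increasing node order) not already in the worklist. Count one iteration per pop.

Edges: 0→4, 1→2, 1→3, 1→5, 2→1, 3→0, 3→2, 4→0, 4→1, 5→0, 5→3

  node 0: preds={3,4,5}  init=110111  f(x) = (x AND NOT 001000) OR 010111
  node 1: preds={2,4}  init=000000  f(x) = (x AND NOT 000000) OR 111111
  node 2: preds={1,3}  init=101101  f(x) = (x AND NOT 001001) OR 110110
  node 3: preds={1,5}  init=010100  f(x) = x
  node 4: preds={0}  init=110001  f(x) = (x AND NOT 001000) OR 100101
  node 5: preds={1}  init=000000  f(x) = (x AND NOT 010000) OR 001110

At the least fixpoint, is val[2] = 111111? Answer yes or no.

yes

Iteration log — 10 steps:
  step 1. node 0  ⊔preds=110101  new=110111  stable
  step 2. node 1  ⊔preds=111101  new=111111  old=000000  +wl: 
  step 3. node 2  ⊔preds=111111  new=111111  old=101101  +wl: 1
  step 4. node 3  ⊔preds=111111  new=111111  old=010100  +wl: 0,2
  step 5. node 4  ⊔preds=110111  new=110111  old=110001  +wl: 
  step 6. node 5  ⊔preds=111111  new=101111  old=000000  +wl: 3
  step 7. node 1  ⊔preds=111111  new=111111  stable
  step 8. node 0  ⊔preds=111111  new=110111  stable
  step 9. node 2  ⊔preds=111111  new=111111  stable
  step 10. node 3  ⊔preds=111111  new=111111  stable

Least fixpoint reached:
  node 0: 110111
  node 1: 111111
  node 2: 111111
  node 3: 111111
  node 4: 110111
  node 5: 101111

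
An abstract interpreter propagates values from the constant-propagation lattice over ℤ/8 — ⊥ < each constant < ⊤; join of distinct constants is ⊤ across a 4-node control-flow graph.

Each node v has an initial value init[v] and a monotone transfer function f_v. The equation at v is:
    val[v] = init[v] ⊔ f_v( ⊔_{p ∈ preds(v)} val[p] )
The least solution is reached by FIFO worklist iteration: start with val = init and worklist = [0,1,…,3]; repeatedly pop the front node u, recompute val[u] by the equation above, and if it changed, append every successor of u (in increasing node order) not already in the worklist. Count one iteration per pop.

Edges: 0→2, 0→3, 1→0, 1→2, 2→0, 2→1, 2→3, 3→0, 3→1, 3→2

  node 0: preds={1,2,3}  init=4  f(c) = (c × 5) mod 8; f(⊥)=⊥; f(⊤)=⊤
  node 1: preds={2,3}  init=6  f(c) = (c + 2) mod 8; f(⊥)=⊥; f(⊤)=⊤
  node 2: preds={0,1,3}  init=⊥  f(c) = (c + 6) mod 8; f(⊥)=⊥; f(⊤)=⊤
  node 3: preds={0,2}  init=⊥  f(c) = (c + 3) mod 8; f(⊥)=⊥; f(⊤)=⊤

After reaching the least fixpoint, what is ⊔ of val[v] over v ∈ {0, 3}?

⊤

Trace (8 dequeues):
  [1] u=0 | in 6 | out ⊤ | prev 4 | push {}
  [2] u=1 | in ⊥ | out 6 | ==
  [3] u=2 | in ⊤ | out ⊤ | prev ⊥ | push {0,1}
  [4] u=3 | in ⊤ | out ⊤ | prev ⊥ | push {2}
  [5] u=0 | in ⊤ | out ⊤ | ==
  [6] u=1 | in ⊤ | out ⊤ | prev 6 | push {0}
  [7] u=2 | in ⊤ | out ⊤ | ==
  [8] u=0 | in ⊤ | out ⊤ | ==

Converged values:
  [0] ⊤
  [1] ⊤
  [2] ⊤
  [3] ⊤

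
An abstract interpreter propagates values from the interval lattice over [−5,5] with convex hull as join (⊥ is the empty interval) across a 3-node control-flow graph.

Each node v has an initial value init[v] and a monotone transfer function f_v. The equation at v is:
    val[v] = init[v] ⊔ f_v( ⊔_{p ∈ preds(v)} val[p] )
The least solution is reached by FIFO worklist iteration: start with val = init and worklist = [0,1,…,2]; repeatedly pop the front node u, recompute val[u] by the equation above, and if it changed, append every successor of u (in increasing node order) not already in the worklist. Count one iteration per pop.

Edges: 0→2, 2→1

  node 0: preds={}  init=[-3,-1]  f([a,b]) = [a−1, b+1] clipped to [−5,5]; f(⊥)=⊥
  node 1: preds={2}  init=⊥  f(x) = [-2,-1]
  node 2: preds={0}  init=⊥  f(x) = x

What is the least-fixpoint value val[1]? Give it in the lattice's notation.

Worklist (4 pops):
  #1 pop 0: in=⊥ → [-3,-1] (no change)
  #2 pop 1: in=⊥ → [-2,-1] (was ⊥); enqueue []
  #3 pop 2: in=[-3,-1] → [-3,-1] (was ⊥); enqueue [1]
  #4 pop 1: in=[-3,-1] → [-2,-1] (no change)

Fixpoint:
  val[0] = [-3,-1]
  val[1] = [-2,-1]
  val[2] = [-3,-1]

[-2,-1]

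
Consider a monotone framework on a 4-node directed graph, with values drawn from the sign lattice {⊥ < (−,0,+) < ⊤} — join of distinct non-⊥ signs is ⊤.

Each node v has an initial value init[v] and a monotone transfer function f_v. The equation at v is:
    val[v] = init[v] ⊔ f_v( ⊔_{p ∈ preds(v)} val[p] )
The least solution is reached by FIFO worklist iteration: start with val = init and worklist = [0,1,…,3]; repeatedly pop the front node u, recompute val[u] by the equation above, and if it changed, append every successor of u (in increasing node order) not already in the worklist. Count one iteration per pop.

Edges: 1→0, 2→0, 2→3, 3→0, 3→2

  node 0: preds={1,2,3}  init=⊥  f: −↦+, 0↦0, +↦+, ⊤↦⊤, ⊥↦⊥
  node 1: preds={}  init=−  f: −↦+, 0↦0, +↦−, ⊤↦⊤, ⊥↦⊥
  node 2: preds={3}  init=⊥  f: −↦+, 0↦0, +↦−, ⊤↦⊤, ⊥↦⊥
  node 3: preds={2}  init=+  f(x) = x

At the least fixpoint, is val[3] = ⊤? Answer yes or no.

Trace (8 dequeues):
  [1] u=0 | in ⊤ | out ⊤ | prev ⊥ | push {}
  [2] u=1 | in ⊥ | out − | ==
  [3] u=2 | in + | out − | prev ⊥ | push {0}
  [4] u=3 | in − | out ⊤ | prev + | push {2}
  [5] u=0 | in ⊤ | out ⊤ | ==
  [6] u=2 | in ⊤ | out ⊤ | prev − | push {0,3}
  [7] u=0 | in ⊤ | out ⊤ | ==
  [8] u=3 | in ⊤ | out ⊤ | ==

Converged values:
  [0] ⊤
  [1] −
  [2] ⊤
  [3] ⊤

yes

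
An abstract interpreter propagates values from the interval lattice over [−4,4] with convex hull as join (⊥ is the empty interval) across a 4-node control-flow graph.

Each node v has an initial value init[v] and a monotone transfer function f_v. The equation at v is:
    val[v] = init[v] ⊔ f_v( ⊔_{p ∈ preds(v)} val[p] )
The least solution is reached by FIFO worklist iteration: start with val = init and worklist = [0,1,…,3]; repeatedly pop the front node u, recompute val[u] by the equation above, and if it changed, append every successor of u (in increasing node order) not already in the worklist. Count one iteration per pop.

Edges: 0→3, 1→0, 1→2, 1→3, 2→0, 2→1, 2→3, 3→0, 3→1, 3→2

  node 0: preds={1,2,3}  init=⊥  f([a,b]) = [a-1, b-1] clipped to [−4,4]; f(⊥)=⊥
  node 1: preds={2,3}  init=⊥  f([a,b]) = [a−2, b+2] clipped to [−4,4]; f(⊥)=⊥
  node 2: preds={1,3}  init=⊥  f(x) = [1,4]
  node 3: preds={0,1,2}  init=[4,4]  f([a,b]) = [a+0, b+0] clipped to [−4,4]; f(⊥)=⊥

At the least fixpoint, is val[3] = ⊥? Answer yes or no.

Worklist (19 pops):
  #1 pop 0: in=[4,4] → [3,3] (was ⊥); enqueue []
  #2 pop 1: in=[4,4] → [2,4] (was ⊥); enqueue [0]
  #3 pop 2: in=[2,4] → [1,4] (was ⊥); enqueue [1]
  #4 pop 3: in=[1,4] → [1,4] (was [4,4]); enqueue [2]
  #5 pop 0: in=[1,4] → [0,3] (was [3,3]); enqueue [3]
  #6 pop 1: in=[1,4] → [-1,4] (was [2,4]); enqueue [0]
  #7 pop 2: in=[-1,4] → [1,4] (no change)
  #8 pop 3: in=[-1,4] → [-1,4] (was [1,4]); enqueue [1,2]
  #9 pop 0: in=[-1,4] → [-2,3] (was [0,3]); enqueue [3]
  #10 pop 1: in=[-1,4] → [-3,4] (was [-1,4]); enqueue [0]
  #11 pop 2: in=[-3,4] → [1,4] (no change)
  #12 pop 3: in=[-3,4] → [-3,4] (was [-1,4]); enqueue [1,2]
  #13 pop 0: in=[-3,4] → [-4,3] (was [-2,3]); enqueue [3]
  #14 pop 1: in=[-3,4] → [-4,4] (was [-3,4]); enqueue [0]
  #15 pop 2: in=[-4,4] → [1,4] (no change)
  #16 pop 3: in=[-4,4] → [-4,4] (was [-3,4]); enqueue [1,2]
  #17 pop 0: in=[-4,4] → [-4,3] (no change)
  #18 pop 1: in=[-4,4] → [-4,4] (no change)
  #19 pop 2: in=[-4,4] → [1,4] (no change)

Fixpoint:
  val[0] = [-4,3]
  val[1] = [-4,4]
  val[2] = [1,4]
  val[3] = [-4,4]

no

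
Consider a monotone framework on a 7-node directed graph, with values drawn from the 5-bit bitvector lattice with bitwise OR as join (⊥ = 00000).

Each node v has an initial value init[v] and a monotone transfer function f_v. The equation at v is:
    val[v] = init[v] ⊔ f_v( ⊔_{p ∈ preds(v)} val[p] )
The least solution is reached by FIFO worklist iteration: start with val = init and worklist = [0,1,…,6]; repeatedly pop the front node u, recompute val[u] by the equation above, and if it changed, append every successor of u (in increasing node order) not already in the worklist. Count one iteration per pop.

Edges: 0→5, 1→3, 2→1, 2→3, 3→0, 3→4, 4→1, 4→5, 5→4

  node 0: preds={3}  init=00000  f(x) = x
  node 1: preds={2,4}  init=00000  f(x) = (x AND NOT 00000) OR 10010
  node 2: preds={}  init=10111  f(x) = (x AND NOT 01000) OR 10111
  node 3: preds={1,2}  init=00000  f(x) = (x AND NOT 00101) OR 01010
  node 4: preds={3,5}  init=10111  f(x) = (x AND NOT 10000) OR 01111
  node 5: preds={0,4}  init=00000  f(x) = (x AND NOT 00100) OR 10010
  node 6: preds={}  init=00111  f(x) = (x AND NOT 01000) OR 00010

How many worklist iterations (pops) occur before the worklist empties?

12

Worklist (12 pops):
  #1 pop 0: in=00000 → 00000 (no change)
  #2 pop 1: in=10111 → 10111 (was 00000); enqueue []
  #3 pop 2: in=00000 → 10111 (no change)
  #4 pop 3: in=10111 → 11010 (was 00000); enqueue [0]
  #5 pop 4: in=11010 → 11111 (was 10111); enqueue [1]
  #6 pop 5: in=11111 → 11011 (was 00000); enqueue [4]
  #7 pop 6: in=00000 → 00111 (no change)
  #8 pop 0: in=11010 → 11010 (was 00000); enqueue [5]
  #9 pop 1: in=11111 → 11111 (was 10111); enqueue [3]
  #10 pop 4: in=11011 → 11111 (no change)
  #11 pop 5: in=11111 → 11011 (no change)
  #12 pop 3: in=11111 → 11010 (no change)

Fixpoint:
  val[0] = 11010
  val[1] = 11111
  val[2] = 10111
  val[3] = 11010
  val[4] = 11111
  val[5] = 11011
  val[6] = 00111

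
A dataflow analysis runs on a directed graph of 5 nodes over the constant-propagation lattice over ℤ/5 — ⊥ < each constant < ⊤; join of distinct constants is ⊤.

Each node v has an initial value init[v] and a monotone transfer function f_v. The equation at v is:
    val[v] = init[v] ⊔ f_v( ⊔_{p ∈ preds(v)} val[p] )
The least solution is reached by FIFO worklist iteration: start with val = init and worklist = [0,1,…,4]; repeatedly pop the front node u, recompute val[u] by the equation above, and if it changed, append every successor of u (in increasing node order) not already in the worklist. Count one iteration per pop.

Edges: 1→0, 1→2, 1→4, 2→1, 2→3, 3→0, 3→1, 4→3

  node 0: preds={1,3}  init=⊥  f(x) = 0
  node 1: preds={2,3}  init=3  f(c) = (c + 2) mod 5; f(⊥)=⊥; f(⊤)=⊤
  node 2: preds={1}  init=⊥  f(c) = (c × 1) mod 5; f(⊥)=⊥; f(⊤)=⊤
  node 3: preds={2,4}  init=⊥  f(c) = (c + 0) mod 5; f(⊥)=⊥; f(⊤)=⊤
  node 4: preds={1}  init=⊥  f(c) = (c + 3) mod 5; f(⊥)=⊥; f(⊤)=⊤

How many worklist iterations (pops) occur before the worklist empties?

Worklist (13 pops):
  #1 pop 0: in=3 → 0 (was ⊥); enqueue []
  #2 pop 1: in=⊥ → 3 (no change)
  #3 pop 2: in=3 → 3 (was ⊥); enqueue [1]
  #4 pop 3: in=3 → 3 (was ⊥); enqueue [0]
  #5 pop 4: in=3 → 1 (was ⊥); enqueue [3]
  #6 pop 1: in=3 → ⊤ (was 3); enqueue [2,4]
  #7 pop 0: in=⊤ → 0 (no change)
  #8 pop 3: in=⊤ → ⊤ (was 3); enqueue [0,1]
  #9 pop 2: in=⊤ → ⊤ (was 3); enqueue [3]
  #10 pop 4: in=⊤ → ⊤ (was 1); enqueue []
  #11 pop 0: in=⊤ → 0 (no change)
  #12 pop 1: in=⊤ → ⊤ (no change)
  #13 pop 3: in=⊤ → ⊤ (no change)

Fixpoint:
  val[0] = 0
  val[1] = ⊤
  val[2] = ⊤
  val[3] = ⊤
  val[4] = ⊤

13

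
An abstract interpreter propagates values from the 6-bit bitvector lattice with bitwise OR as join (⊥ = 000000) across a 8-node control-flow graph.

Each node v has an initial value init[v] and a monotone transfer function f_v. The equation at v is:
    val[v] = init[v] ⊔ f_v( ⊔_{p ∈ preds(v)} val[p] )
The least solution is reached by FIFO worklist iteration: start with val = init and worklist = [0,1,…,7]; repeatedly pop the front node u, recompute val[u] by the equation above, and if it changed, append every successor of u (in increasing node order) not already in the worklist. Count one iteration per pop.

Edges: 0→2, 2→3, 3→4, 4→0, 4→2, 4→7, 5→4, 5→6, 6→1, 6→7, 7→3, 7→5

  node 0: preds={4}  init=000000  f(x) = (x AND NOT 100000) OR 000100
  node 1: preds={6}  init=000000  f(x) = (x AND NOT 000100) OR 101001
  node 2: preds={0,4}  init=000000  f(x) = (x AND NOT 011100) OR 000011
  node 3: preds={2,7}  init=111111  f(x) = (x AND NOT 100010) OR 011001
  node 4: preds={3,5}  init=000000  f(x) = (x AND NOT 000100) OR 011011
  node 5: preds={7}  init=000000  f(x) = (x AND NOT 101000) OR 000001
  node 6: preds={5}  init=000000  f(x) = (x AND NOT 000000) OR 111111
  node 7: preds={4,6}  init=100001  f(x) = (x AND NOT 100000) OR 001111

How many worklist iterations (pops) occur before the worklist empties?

16

Iteration log — 16 steps:
  step 1. node 0  ⊔preds=000000  new=000100  old=000000  +wl: 
  step 2. node 1  ⊔preds=000000  new=101001  old=000000  +wl: 
  step 3. node 2  ⊔preds=000100  new=000011  old=000000  +wl: 
  step 4. node 3  ⊔preds=100011  new=111111  stable
  step 5. node 4  ⊔preds=111111  new=111011  old=000000  +wl: 0,2
  step 6. node 5  ⊔preds=100001  new=000001  old=000000  +wl: 4
  step 7. node 6  ⊔preds=000001  new=111111  old=000000  +wl: 1
  step 8. node 7  ⊔preds=111111  new=111111  old=100001  +wl: 3,5
  step 9. node 0  ⊔preds=111011  new=011111  old=000100  +wl: 
  step 10. node 2  ⊔preds=111111  new=100011  old=000011  +wl: 
  step 11. node 4  ⊔preds=111111  new=111011  stable
  step 12. node 1  ⊔preds=111111  new=111011  old=101001  +wl: 
  step 13. node 3  ⊔preds=111111  new=111111  stable
  step 14. node 5  ⊔preds=111111  new=010111  old=000001  +wl: 4,6
  step 15. node 4  ⊔preds=111111  new=111011  stable
  step 16. node 6  ⊔preds=010111  new=111111  stable

Least fixpoint reached:
  node 0: 011111
  node 1: 111011
  node 2: 100011
  node 3: 111111
  node 4: 111011
  node 5: 010111
  node 6: 111111
  node 7: 111111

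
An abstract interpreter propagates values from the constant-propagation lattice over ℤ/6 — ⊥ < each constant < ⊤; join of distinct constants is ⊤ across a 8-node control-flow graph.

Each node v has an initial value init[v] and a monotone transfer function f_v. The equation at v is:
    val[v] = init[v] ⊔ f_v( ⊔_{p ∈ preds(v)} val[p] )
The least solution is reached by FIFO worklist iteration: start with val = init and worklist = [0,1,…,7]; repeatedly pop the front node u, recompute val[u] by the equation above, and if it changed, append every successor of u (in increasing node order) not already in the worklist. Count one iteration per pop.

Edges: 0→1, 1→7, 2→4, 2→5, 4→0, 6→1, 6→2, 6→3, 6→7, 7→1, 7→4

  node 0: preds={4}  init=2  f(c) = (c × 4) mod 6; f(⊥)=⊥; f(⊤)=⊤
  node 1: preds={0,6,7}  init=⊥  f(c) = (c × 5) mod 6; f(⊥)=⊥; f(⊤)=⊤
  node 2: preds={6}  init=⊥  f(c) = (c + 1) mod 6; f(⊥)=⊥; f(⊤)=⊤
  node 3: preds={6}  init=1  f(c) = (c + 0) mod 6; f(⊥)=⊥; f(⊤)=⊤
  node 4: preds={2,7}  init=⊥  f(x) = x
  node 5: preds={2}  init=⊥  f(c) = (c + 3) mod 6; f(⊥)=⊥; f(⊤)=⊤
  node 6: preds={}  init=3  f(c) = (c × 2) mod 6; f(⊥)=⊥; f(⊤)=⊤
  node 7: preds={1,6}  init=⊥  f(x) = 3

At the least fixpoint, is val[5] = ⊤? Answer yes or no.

Iteration log — 12 steps:
  step 1. node 0  ⊔preds=⊥  new=2  stable
  step 2. node 1  ⊔preds=⊤  new=⊤  old=⊥  +wl: 
  step 3. node 2  ⊔preds=3  new=4  old=⊥  +wl: 
  step 4. node 3  ⊔preds=3  new=⊤  old=1  +wl: 
  step 5. node 4  ⊔preds=4  new=4  old=⊥  +wl: 0
  step 6. node 5  ⊔preds=4  new=1  old=⊥  +wl: 
  step 7. node 6  ⊔preds=⊥  new=3  stable
  step 8. node 7  ⊔preds=⊤  new=3  old=⊥  +wl: 1,4
  step 9. node 0  ⊔preds=4  new=⊤  old=2  +wl: 
  step 10. node 1  ⊔preds=⊤  new=⊤  stable
  step 11. node 4  ⊔preds=⊤  new=⊤  old=4  +wl: 0
  step 12. node 0  ⊔preds=⊤  new=⊤  stable

Least fixpoint reached:
  node 0: ⊤
  node 1: ⊤
  node 2: 4
  node 3: ⊤
  node 4: ⊤
  node 5: 1
  node 6: 3
  node 7: 3

no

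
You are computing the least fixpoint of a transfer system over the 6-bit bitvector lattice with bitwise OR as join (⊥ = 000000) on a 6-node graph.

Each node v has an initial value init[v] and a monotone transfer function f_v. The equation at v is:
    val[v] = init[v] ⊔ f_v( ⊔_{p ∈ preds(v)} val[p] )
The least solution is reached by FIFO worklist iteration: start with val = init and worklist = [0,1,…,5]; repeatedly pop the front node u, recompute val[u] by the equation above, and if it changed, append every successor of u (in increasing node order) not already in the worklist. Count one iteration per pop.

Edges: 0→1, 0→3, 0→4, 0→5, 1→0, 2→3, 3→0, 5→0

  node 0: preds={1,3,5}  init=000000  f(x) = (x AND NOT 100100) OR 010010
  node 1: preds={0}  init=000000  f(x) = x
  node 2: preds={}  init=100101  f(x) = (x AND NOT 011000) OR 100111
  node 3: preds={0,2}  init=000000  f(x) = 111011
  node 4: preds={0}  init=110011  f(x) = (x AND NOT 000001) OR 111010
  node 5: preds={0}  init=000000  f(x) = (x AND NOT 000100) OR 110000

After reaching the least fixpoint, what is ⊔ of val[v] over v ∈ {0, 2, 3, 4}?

Trace (12 dequeues):
  [1] u=0 | in 000000 | out 010010 | prev 000000 | push {}
  [2] u=1 | in 010010 | out 010010 | prev 000000 | push {0}
  [3] u=2 | in 000000 | out 100111 | prev 100101 | push {}
  [4] u=3 | in 110111 | out 111011 | prev 000000 | push {}
  [5] u=4 | in 010010 | out 111011 | prev 110011 | push {}
  [6] u=5 | in 010010 | out 110010 | prev 000000 | push {}
  [7] u=0 | in 111011 | out 011011 | prev 010010 | push {1,3,4,5}
  [8] u=1 | in 011011 | out 011011 | prev 010010 | push {0}
  [9] u=3 | in 111111 | out 111011 | ==
  [10] u=4 | in 011011 | out 111011 | ==
  [11] u=5 | in 011011 | out 111011 | prev 110010 | push {}
  [12] u=0 | in 111011 | out 011011 | ==

Converged values:
  [0] 011011
  [1] 011011
  [2] 100111
  [3] 111011
  [4] 111011
  [5] 111011

111111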